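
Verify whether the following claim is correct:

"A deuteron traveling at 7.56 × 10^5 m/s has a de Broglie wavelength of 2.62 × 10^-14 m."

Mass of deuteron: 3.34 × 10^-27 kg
False

The claim is incorrect.

Using λ = h/(mv):
λ = (6.626 × 10^-34 J·s) / (3.34 × 10^-27 kg × 7.56 × 10^5 m/s)
λ = 2.62 × 10^-13 m

The actual wavelength differs from the claimed 2.62 × 10^-14 m.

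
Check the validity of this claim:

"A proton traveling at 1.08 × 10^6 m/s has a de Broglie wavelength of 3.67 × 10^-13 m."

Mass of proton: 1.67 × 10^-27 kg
True

The claim is correct.

Using λ = h/(mv):
λ = (6.626 × 10^-34 J·s) / (1.67 × 10^-27 kg × 1.08 × 10^6 m/s)
λ = 3.67 × 10^-13 m

This matches the claimed value.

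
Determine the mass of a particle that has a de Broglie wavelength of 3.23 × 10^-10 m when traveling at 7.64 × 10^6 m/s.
2.69 × 10^-31 kg

From the de Broglie relation λ = h/(mv), we solve for m:

m = h/(λv)
m = (6.626 × 10^-34 J·s) / (3.23 × 10^-10 m × 7.64 × 10^6 m/s)
m = 2.69 × 10^-31 kg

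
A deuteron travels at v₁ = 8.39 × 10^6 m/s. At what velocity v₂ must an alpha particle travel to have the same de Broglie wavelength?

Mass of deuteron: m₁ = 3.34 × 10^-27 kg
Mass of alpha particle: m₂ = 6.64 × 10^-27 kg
v₂ = 4.22 × 10^6 m/s

For equal de Broglie wavelengths: λ₁ = λ₂

h/(m₁v₁) = h/(m₂v₂)
m₁v₁ = m₂v₂
v₂ = v₁ · (m₁/m₂)

v₂ = 8.39 × 10^6 m/s × (3.34 × 10^-27 kg / 6.64 × 10^-27 kg)
v₂ = 4.22 × 10^6 m/s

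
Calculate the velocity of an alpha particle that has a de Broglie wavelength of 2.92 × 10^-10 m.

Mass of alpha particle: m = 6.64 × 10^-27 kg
3.42 × 10^2 m/s

From the de Broglie relation λ = h/(mv), we solve for v:

v = h/(mλ)
v = (6.626 × 10^-34 J·s) / (6.64 × 10^-27 kg × 2.92 × 10^-10 m)
v = 3.42 × 10^2 m/s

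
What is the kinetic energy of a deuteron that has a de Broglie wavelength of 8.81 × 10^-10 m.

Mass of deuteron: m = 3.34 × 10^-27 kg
8.47 × 10^-23 J (or 5.29 × 10^-4 eV)

From λ = h/√(2mKE), we solve for KE:

λ² = h²/(2mKE)
KE = h²/(2mλ²)
KE = (6.626 × 10^-34 J·s)² / (2 × 3.34 × 10^-27 kg × (8.81 × 10^-10 m)²)
KE = 8.47 × 10^-23 J
KE = 5.29 × 10^-4 eV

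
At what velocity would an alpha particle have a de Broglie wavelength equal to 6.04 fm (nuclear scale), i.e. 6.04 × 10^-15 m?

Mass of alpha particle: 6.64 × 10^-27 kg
1.65 × 10^7 m/s

From λ = h/(mv), solve for v:

v = h/(mλ)
v = (6.626 × 10^-34 J·s) / (6.64 × 10^-27 kg × 6.04 × 10^-15 m)
v = 1.65 × 10^7 m/s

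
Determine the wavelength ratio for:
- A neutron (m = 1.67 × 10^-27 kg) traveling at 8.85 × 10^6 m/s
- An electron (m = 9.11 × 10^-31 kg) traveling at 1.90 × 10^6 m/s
λ₁/λ₂ = 1.17 × 10^-4

Using λ = h/(mv):

λ₁ = h/(m₁v₁) = 4.48 × 10^-14 m
λ₂ = h/(m₂v₂) = 3.83 × 10^-10 m

Ratio λ₁/λ₂ = (m₂v₂)/(m₁v₁)
         = (9.11 × 10^-31 kg × 1.90 × 10^6 m/s) / (1.67 × 10^-27 kg × 8.85 × 10^6 m/s)
         = 1.17 × 10^-4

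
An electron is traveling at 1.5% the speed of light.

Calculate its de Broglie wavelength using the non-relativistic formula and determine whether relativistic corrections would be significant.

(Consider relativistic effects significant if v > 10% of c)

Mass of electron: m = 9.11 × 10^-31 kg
No, relativistic corrections are not needed.

Using the non-relativistic de Broglie formula λ = h/(mv):

v = 1.5% × c = 4.497 × 10^6 m/s

λ = h/(mv)
λ = (6.626 × 10^-34 J·s) / (9.11 × 10^-31 kg × 4.497 × 10^6 m/s)
λ = 1.62 × 10^-10 m

Since v = 1.5% of c < 10% of c, relativistic corrections are NOT significant and this non-relativistic result is a good approximation.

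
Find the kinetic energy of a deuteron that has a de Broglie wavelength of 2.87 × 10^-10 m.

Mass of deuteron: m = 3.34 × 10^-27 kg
7.98 × 10^-22 J (or 4.98 × 10^-3 eV)

From λ = h/√(2mKE), we solve for KE:

λ² = h²/(2mKE)
KE = h²/(2mλ²)
KE = (6.626 × 10^-34 J·s)² / (2 × 3.34 × 10^-27 kg × (2.87 × 10^-10 m)²)
KE = 7.98 × 10^-22 J
KE = 4.98 × 10^-3 eV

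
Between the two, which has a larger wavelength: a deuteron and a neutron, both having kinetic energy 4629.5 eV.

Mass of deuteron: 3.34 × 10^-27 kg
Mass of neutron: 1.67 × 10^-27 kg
The neutron has the longer wavelength.

Using λ = h/√(2mKE):

For deuteron: λ₁ = h/√(2m₁KE) = 2.98 × 10^-13 m
For neutron: λ₂ = h/√(2m₂KE) = 4.21 × 10^-13 m

Since λ ∝ 1/√m at constant kinetic energy, the lighter particle has the longer wavelength.

The neutron has the longer de Broglie wavelength.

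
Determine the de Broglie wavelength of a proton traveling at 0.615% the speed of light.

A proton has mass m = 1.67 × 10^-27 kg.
2.15 × 10^-13 m

Using the de Broglie relation λ = h/(mv):

v = 0.615% × c = 1.844 × 10^6 m/s

λ = h/(mv)
λ = (6.626 × 10^-34 J·s) / (1.67 × 10^-27 kg × 1.844 × 10^6 m/s)
λ = 2.15 × 10^-13 m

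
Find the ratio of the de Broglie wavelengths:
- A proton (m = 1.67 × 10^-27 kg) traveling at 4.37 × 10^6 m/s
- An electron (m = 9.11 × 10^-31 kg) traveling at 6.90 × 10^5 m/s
λ₁/λ₂ = 8.61 × 10^-5

Using λ = h/(mv):

λ₁ = h/(m₁v₁) = 9.08 × 10^-14 m
λ₂ = h/(m₂v₂) = 1.05 × 10^-9 m

Ratio λ₁/λ₂ = (m₂v₂)/(m₁v₁)
         = (9.11 × 10^-31 kg × 6.90 × 10^5 m/s) / (1.67 × 10^-27 kg × 4.37 × 10^6 m/s)
         = 8.61 × 10^-5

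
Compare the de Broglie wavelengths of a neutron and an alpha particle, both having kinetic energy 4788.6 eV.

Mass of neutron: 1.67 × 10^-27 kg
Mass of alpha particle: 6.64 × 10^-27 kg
The neutron has the longer wavelength.

Using λ = h/√(2mKE):

For neutron: λ₁ = h/√(2m₁KE) = 4.14 × 10^-13 m
For alpha particle: λ₂ = h/√(2m₂KE) = 2.08 × 10^-13 m

Since λ ∝ 1/√m at constant kinetic energy, the lighter particle has the longer wavelength.

The neutron has the longer de Broglie wavelength.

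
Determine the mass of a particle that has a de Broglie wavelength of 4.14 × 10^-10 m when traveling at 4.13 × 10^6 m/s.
3.88 × 10^-31 kg

From the de Broglie relation λ = h/(mv), we solve for m:

m = h/(λv)
m = (6.626 × 10^-34 J·s) / (4.14 × 10^-10 m × 4.13 × 10^6 m/s)
m = 3.88 × 10^-31 kg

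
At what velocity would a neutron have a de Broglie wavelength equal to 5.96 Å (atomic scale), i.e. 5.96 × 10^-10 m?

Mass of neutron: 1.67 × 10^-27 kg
6.66 × 10^2 m/s

From λ = h/(mv), solve for v:

v = h/(mλ)
v = (6.626 × 10^-34 J·s) / (1.67 × 10^-27 kg × 5.96 × 10^-10 m)
v = 6.66 × 10^2 m/s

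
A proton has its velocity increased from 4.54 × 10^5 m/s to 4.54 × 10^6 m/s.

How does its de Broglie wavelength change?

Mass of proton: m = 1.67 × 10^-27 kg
The wavelength decreases by a factor of 10.

Using λ = h/(mv):

Initial wavelength: λ₁ = h/(mv₁) = 8.74 × 10^-13 m
Final wavelength: λ₂ = h/(mv₂) = 8.74 × 10^-14 m

Since λ ∝ 1/v, when velocity increases by a factor of 10, the wavelength decreases by a factor of 10.

λ₂/λ₁ = v₁/v₂ = 1/10

The wavelength decreases by a factor of 10.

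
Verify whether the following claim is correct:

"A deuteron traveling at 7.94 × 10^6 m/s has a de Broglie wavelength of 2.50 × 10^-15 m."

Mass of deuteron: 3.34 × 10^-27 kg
False

The claim is incorrect.

Using λ = h/(mv):
λ = (6.626 × 10^-34 J·s) / (3.34 × 10^-27 kg × 7.94 × 10^6 m/s)
λ = 2.50 × 10^-14 m

The actual wavelength differs from the claimed 2.50 × 10^-15 m.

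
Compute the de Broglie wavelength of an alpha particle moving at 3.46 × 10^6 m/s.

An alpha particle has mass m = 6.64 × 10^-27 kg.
2.88 × 10^-14 m

Using the de Broglie relation λ = h/(mv):

λ = h/(mv)
λ = (6.626 × 10^-34 J·s) / (6.64 × 10^-27 kg × 3.46 × 10^6 m/s)
λ = 2.88 × 10^-14 m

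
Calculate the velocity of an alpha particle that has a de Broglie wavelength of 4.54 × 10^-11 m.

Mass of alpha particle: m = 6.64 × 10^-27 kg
2.20 × 10^3 m/s

From the de Broglie relation λ = h/(mv), we solve for v:

v = h/(mλ)
v = (6.626 × 10^-34 J·s) / (6.64 × 10^-27 kg × 4.54 × 10^-11 m)
v = 2.20 × 10^3 m/s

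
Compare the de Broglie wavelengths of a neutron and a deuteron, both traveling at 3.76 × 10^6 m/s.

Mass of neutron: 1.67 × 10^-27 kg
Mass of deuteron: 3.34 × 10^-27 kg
The neutron has the longer wavelength.

Using λ = h/(mv), since both particles have the same velocity, the wavelength depends only on mass.

For neutron: λ₁ = h/(m₁v) = 1.06 × 10^-13 m
For deuteron: λ₂ = h/(m₂v) = 5.28 × 10^-14 m

Since λ ∝ 1/m at constant velocity, the lighter particle has the longer wavelength.

The neutron has the longer de Broglie wavelength.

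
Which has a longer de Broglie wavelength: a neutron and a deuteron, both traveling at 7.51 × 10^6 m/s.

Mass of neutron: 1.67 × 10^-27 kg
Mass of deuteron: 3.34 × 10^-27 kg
The neutron has the longer wavelength.

Using λ = h/(mv), since both particles have the same velocity, the wavelength depends only on mass.

For neutron: λ₁ = h/(m₁v) = 5.28 × 10^-14 m
For deuteron: λ₂ = h/(m₂v) = 2.64 × 10^-14 m

Since λ ∝ 1/m at constant velocity, the lighter particle has the longer wavelength.

The neutron has the longer de Broglie wavelength.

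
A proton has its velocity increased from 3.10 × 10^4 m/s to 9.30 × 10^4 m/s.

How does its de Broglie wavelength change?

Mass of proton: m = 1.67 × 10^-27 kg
The wavelength decreases by a factor of 3.

Using λ = h/(mv):

Initial wavelength: λ₁ = h/(mv₁) = 1.28 × 10^-11 m
Final wavelength: λ₂ = h/(mv₂) = 4.27 × 10^-12 m

Since λ ∝ 1/v, when velocity increases by a factor of 3, the wavelength decreases by a factor of 3.

λ₂/λ₁ = v₁/v₂ = 1/3

The wavelength decreases by a factor of 3.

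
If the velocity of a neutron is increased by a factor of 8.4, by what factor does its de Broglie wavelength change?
The wavelength decreases by a factor of 8.4.

From λ = h/(mv), the wavelength is inversely proportional to velocity:

λ ∝ 1/v

If v → 8.4v, then λ → λ/8.4

When velocity is increased by a factor of 8.4, the wavelength decreases by a factor of 8.4.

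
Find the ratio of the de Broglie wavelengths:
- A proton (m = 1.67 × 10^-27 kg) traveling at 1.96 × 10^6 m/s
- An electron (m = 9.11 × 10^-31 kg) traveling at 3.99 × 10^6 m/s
λ₁/λ₂ = 1.11 × 10^-3

Using λ = h/(mv):

λ₁ = h/(m₁v₁) = 2.02 × 10^-13 m
λ₂ = h/(m₂v₂) = 1.82 × 10^-10 m

Ratio λ₁/λ₂ = (m₂v₂)/(m₁v₁)
         = (9.11 × 10^-31 kg × 3.99 × 10^6 m/s) / (1.67 × 10^-27 kg × 1.96 × 10^6 m/s)
         = 1.11 × 10^-3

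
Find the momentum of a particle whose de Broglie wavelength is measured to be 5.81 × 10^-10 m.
1.14 × 10^-24 kg·m/s

From the de Broglie relation λ = h/p, we solve for p:

p = h/λ
p = (6.626 × 10^-34 J·s) / (5.81 × 10^-10 m)
p = 1.14 × 10^-24 kg·m/s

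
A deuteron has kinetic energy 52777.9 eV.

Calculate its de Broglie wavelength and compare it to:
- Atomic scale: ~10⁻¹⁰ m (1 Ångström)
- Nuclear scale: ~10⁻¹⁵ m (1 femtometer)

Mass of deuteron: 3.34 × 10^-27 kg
λ = 8.82 × 10^-14 m, which is between nuclear and atomic scales.

Using λ = h/√(2mKE):

KE = 52777.9 eV = 8.456 × 10^-15 J

λ = h/√(2mKE)
λ = (6.626 × 10^-34 J·s) / √(2 × 3.34 × 10^-27 kg × 8.456 × 10^-15 J)
λ = 8.82 × 10^-14 m

Comparison:
- Atomic scale (10⁻¹⁰ m): λ is 0.00088× this size
- Nuclear scale (10⁻¹⁵ m): λ is 88× this size

The wavelength is between nuclear and atomic scales.

This wavelength is appropriate for probing atomic structure but too large for nuclear physics experiments.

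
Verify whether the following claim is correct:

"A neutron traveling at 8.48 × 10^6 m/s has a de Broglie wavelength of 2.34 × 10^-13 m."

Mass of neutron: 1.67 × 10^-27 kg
False

The claim is incorrect.

Using λ = h/(mv):
λ = (6.626 × 10^-34 J·s) / (1.67 × 10^-27 kg × 8.48 × 10^6 m/s)
λ = 4.68 × 10^-14 m

The actual wavelength differs from the claimed 2.34 × 10^-13 m.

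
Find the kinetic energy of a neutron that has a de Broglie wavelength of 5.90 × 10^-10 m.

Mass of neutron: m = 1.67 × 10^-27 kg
3.78 × 10^-22 J (or 2.36 × 10^-3 eV)

From λ = h/√(2mKE), we solve for KE:

λ² = h²/(2mKE)
KE = h²/(2mλ²)
KE = (6.626 × 10^-34 J·s)² / (2 × 1.67 × 10^-27 kg × (5.90 × 10^-10 m)²)
KE = 3.78 × 10^-22 J
KE = 2.36 × 10^-3 eV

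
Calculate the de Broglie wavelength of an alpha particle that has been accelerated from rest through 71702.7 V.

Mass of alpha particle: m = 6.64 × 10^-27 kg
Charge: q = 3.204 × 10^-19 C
3.79 × 10^-14 m

When a particle is accelerated through voltage V, it gains kinetic energy KE = qV.

The de Broglie wavelength is then λ = h/√(2mqV):

λ = h/√(2mqV)
λ = (6.626 × 10^-34 J·s) / √(2 × 6.64 × 10^-27 kg × 3.204 × 10^-19 C × 71702.7 V)
λ = 3.79 × 10^-14 m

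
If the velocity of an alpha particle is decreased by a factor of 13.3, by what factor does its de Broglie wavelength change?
The wavelength increases by a factor of 13.3.

From λ = h/(mv), the wavelength is inversely proportional to velocity:

λ ∝ 1/v

If v → v/13.3, then λ → 13.3λ

When velocity is decreased by a factor of 13.3, the wavelength increases by a factor of 13.3.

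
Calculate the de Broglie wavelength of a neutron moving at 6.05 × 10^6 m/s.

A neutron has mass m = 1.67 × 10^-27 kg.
6.56 × 10^-14 m

Using the de Broglie relation λ = h/(mv):

λ = h/(mv)
λ = (6.626 × 10^-34 J·s) / (1.67 × 10^-27 kg × 6.05 × 10^6 m/s)
λ = 6.56 × 10^-14 m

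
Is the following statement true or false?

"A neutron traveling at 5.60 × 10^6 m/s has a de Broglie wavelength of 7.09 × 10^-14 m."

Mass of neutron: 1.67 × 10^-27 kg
True

The claim is correct.

Using λ = h/(mv):
λ = (6.626 × 10^-34 J·s) / (1.67 × 10^-27 kg × 5.60 × 10^6 m/s)
λ = 7.09 × 10^-14 m

This matches the claimed value.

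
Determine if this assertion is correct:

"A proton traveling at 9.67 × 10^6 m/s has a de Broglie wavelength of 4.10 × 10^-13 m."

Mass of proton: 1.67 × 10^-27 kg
False

The claim is incorrect.

Using λ = h/(mv):
λ = (6.626 × 10^-34 J·s) / (1.67 × 10^-27 kg × 9.67 × 10^6 m/s)
λ = 4.10 × 10^-14 m

The actual wavelength differs from the claimed 4.10 × 10^-13 m.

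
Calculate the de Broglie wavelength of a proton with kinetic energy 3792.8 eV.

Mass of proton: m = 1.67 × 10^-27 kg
4.65 × 10^-13 m

Using λ = h/√(2mKE):

First convert KE to Joules: KE = 3792.8 eV = 6.077 × 10^-16 J

λ = h/√(2mKE)
λ = (6.626 × 10^-34 J·s) / √(2 × 1.67 × 10^-27 kg × 6.077 × 10^-16 J)
λ = 4.65 × 10^-13 m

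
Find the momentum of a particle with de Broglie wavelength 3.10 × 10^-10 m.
2.14 × 10^-24 kg·m/s

From the de Broglie relation λ = h/p, we solve for p:

p = h/λ
p = (6.626 × 10^-34 J·s) / (3.10 × 10^-10 m)
p = 2.14 × 10^-24 kg·m/s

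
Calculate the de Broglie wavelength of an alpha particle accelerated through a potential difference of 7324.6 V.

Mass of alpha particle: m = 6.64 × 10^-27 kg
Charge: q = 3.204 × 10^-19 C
1.19 × 10^-13 m

When a particle is accelerated through voltage V, it gains kinetic energy KE = qV.

The de Broglie wavelength is then λ = h/√(2mqV):

λ = h/√(2mqV)
λ = (6.626 × 10^-34 J·s) / √(2 × 6.64 × 10^-27 kg × 3.204 × 10^-19 C × 7324.6 V)
λ = 1.19 × 10^-13 m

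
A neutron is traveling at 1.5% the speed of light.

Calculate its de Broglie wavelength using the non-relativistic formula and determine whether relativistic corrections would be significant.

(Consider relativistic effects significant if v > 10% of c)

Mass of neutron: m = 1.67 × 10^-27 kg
No, relativistic corrections are not needed.

Using the non-relativistic de Broglie formula λ = h/(mv):

v = 1.5% × c = 4.497 × 10^6 m/s

λ = h/(mv)
λ = (6.626 × 10^-34 J·s) / (1.67 × 10^-27 kg × 4.497 × 10^6 m/s)
λ = 8.82 × 10^-14 m

Since v = 1.5% of c < 10% of c, relativistic corrections are NOT significant and this non-relativistic result is a good approximation.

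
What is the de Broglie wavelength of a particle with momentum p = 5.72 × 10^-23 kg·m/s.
1.16 × 10^-11 m

Using the de Broglie relation λ = h/p:

λ = h/p
λ = (6.626 × 10^-34 J·s) / (5.72 × 10^-23 kg·m/s)
λ = 1.16 × 10^-11 m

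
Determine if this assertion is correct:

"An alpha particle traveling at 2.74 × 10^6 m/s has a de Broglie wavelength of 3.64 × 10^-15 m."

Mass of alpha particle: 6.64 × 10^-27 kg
False

The claim is incorrect.

Using λ = h/(mv):
λ = (6.626 × 10^-34 J·s) / (6.64 × 10^-27 kg × 2.74 × 10^6 m/s)
λ = 3.64 × 10^-14 m

The actual wavelength differs from the claimed 3.64 × 10^-15 m.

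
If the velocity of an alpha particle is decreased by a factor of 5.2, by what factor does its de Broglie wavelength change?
The wavelength increases by a factor of 5.2.

From λ = h/(mv), the wavelength is inversely proportional to velocity:

λ ∝ 1/v

If v → v/5.2, then λ → 5.2λ

When velocity is decreased by a factor of 5.2, the wavelength increases by a factor of 5.2.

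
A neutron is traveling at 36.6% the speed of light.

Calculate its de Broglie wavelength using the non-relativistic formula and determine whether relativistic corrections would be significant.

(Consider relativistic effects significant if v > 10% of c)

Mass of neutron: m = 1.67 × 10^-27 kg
Yes, relativistic corrections are needed.

Using the non-relativistic de Broglie formula λ = h/(mv):

v = 36.6% × c = 1.097 × 10^8 m/s

λ = h/(mv)
λ = (6.626 × 10^-34 J·s) / (1.67 × 10^-27 kg × 1.097 × 10^8 m/s)
λ = 3.62 × 10^-15 m

Since v = 36.6% of c > 10% of c, relativistic corrections ARE significant and the actual wavelength would differ from this non-relativistic estimate.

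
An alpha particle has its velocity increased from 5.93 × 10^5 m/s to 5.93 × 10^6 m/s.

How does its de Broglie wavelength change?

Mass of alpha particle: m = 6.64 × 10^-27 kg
The wavelength decreases by a factor of 10.

Using λ = h/(mv):

Initial wavelength: λ₁ = h/(mv₁) = 1.68 × 10^-13 m
Final wavelength: λ₂ = h/(mv₂) = 1.68 × 10^-14 m

Since λ ∝ 1/v, when velocity increases by a factor of 10, the wavelength decreases by a factor of 10.

λ₂/λ₁ = v₁/v₂ = 1/10

The wavelength decreases by a factor of 10.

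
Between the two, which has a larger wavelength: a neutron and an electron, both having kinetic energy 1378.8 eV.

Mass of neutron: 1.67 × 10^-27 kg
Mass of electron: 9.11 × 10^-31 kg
The electron has the longer wavelength.

Using λ = h/√(2mKE):

For neutron: λ₁ = h/√(2m₁KE) = 7.71 × 10^-13 m
For electron: λ₂ = h/√(2m₂KE) = 3.30 × 10^-11 m

Since λ ∝ 1/√m at constant kinetic energy, the lighter particle has the longer wavelength.

The electron has the longer de Broglie wavelength.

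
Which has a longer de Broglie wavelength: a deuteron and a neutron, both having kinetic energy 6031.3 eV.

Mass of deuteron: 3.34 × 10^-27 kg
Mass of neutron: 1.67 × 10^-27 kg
The neutron has the longer wavelength.

Using λ = h/√(2mKE):

For deuteron: λ₁ = h/√(2m₁KE) = 2.61 × 10^-13 m
For neutron: λ₂ = h/√(2m₂KE) = 3.69 × 10^-13 m

Since λ ∝ 1/√m at constant kinetic energy, the lighter particle has the longer wavelength.

The neutron has the longer de Broglie wavelength.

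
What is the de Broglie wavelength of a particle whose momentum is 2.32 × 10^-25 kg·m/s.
2.86 × 10^-9 m

Using the de Broglie relation λ = h/p:

λ = h/p
λ = (6.626 × 10^-34 J·s) / (2.32 × 10^-25 kg·m/s)
λ = 2.86 × 10^-9 m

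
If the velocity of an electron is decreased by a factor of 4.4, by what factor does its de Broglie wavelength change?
The wavelength increases by a factor of 4.4.

From λ = h/(mv), the wavelength is inversely proportional to velocity:

λ ∝ 1/v

If v → v/4.4, then λ → 4.4λ

When velocity is decreased by a factor of 4.4, the wavelength increases by a factor of 4.4.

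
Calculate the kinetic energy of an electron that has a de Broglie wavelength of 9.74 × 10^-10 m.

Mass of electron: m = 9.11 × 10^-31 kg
2.54 × 10^-19 J (or 1.59 eV)

From λ = h/√(2mKE), we solve for KE:

λ² = h²/(2mKE)
KE = h²/(2mλ²)
KE = (6.626 × 10^-34 J·s)² / (2 × 9.11 × 10^-31 kg × (9.74 × 10^-10 m)²)
KE = 2.54 × 10^-19 J
KE = 1.59 eV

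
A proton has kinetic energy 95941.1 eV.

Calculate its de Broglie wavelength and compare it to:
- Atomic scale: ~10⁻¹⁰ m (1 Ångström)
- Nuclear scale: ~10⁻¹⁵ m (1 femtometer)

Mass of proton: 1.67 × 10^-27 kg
λ = 9.25 × 10^-14 m, which is between nuclear and atomic scales.

Using λ = h/√(2mKE):

KE = 95941.1 eV = 1.537 × 10^-14 J

λ = h/√(2mKE)
λ = (6.626 × 10^-34 J·s) / √(2 × 1.67 × 10^-27 kg × 1.537 × 10^-14 J)
λ = 9.25 × 10^-14 m

Comparison:
- Atomic scale (10⁻¹⁰ m): λ is 0.00092× this size
- Nuclear scale (10⁻¹⁵ m): λ is 92× this size

The wavelength is between nuclear and atomic scales.

This wavelength is appropriate for probing atomic structure but too large for nuclear physics experiments.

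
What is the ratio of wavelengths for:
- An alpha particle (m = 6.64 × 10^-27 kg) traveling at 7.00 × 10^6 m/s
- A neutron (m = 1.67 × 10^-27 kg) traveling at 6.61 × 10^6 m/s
λ₁/λ₂ = 0.237

Using λ = h/(mv):

λ₁ = h/(m₁v₁) = 1.43 × 10^-14 m
λ₂ = h/(m₂v₂) = 6.00 × 10^-14 m

Ratio λ₁/λ₂ = (m₂v₂)/(m₁v₁)
         = (1.67 × 10^-27 kg × 6.61 × 10^6 m/s) / (6.64 × 10^-27 kg × 7.00 × 10^6 m/s)
         = 0.237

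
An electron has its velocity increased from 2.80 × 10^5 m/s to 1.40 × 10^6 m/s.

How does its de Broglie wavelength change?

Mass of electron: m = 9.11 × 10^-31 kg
The wavelength decreases by a factor of 5.

Using λ = h/(mv):

Initial wavelength: λ₁ = h/(mv₁) = 2.60 × 10^-9 m
Final wavelength: λ₂ = h/(mv₂) = 5.20 × 10^-10 m

Since λ ∝ 1/v, when velocity increases by a factor of 5, the wavelength decreases by a factor of 5.

λ₂/λ₁ = v₁/v₂ = 1/5

The wavelength decreases by a factor of 5.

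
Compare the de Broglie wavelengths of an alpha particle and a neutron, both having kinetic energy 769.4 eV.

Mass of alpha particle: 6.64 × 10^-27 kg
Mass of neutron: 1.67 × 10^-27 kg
The neutron has the longer wavelength.

Using λ = h/√(2mKE):

For alpha particle: λ₁ = h/√(2m₁KE) = 5.18 × 10^-13 m
For neutron: λ₂ = h/√(2m₂KE) = 1.03 × 10^-12 m

Since λ ∝ 1/√m at constant kinetic energy, the lighter particle has the longer wavelength.

The neutron has the longer de Broglie wavelength.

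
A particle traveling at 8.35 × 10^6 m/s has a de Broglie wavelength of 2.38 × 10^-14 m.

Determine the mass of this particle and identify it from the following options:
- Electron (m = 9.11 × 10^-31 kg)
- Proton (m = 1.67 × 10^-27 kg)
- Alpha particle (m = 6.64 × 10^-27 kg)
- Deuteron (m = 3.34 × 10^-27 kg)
The particle is a deuteron.

From λ = h/(mv), solve for mass:

m = h/(λv)
m = (6.626 × 10^-34 J·s) / (2.38 × 10^-14 m × 8.35 × 10^6 m/s)
m = 3.33 × 10^-27 kg

Comparing with the listed masses, this is closest to a deuteron.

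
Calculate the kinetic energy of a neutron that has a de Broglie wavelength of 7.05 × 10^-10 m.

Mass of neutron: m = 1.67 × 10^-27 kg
2.64 × 10^-22 J (or 1.65 × 10^-3 eV)

From λ = h/√(2mKE), we solve for KE:

λ² = h²/(2mKE)
KE = h²/(2mλ²)
KE = (6.626 × 10^-34 J·s)² / (2 × 1.67 × 10^-27 kg × (7.05 × 10^-10 m)²)
KE = 2.64 × 10^-22 J
KE = 1.65 × 10^-3 eV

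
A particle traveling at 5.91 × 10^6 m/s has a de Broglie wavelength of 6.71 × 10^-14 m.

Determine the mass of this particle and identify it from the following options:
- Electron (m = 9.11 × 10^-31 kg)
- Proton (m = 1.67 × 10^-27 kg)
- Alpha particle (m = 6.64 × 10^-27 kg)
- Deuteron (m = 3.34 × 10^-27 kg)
The particle is a proton.

From λ = h/(mv), solve for mass:

m = h/(λv)
m = (6.626 × 10^-34 J·s) / (6.71 × 10^-14 m × 5.91 × 10^6 m/s)
m = 1.67 × 10^-27 kg

Comparing with the listed masses, this is closest to a proton.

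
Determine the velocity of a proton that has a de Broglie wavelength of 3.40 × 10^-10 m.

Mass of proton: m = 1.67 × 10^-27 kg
1.17 × 10^3 m/s

From the de Broglie relation λ = h/(mv), we solve for v:

v = h/(mλ)
v = (6.626 × 10^-34 J·s) / (1.67 × 10^-27 kg × 3.40 × 10^-10 m)
v = 1.17 × 10^3 m/s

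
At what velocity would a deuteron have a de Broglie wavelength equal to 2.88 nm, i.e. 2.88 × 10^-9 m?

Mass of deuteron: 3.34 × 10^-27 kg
6.89 × 10^1 m/s

From λ = h/(mv), solve for v:

v = h/(mλ)
v = (6.626 × 10^-34 J·s) / (3.34 × 10^-27 kg × 2.88 × 10^-9 m)
v = 6.89 × 10^1 m/s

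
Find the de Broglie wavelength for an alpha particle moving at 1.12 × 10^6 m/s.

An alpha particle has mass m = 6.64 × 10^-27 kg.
8.91 × 10^-14 m

Using the de Broglie relation λ = h/(mv):

λ = h/(mv)
λ = (6.626 × 10^-34 J·s) / (6.64 × 10^-27 kg × 1.12 × 10^6 m/s)
λ = 8.91 × 10^-14 m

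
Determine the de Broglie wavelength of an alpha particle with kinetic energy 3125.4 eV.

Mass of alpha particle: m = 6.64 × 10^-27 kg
2.57 × 10^-13 m

Using λ = h/√(2mKE):

First convert KE to Joules: KE = 3125.4 eV = 5.007 × 10^-16 J

λ = h/√(2mKE)
λ = (6.626 × 10^-34 J·s) / √(2 × 6.64 × 10^-27 kg × 5.007 × 10^-16 J)
λ = 2.57 × 10^-13 m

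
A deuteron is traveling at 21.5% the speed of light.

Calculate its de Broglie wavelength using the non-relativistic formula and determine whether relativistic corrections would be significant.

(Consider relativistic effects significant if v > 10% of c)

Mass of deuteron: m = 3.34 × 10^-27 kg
Yes, relativistic corrections are needed.

Using the non-relativistic de Broglie formula λ = h/(mv):

v = 21.5% × c = 6.446 × 10^7 m/s

λ = h/(mv)
λ = (6.626 × 10^-34 J·s) / (3.34 × 10^-27 kg × 6.446 × 10^7 m/s)
λ = 3.08 × 10^-15 m

Since v = 21.5% of c > 10% of c, relativistic corrections ARE significant and the actual wavelength would differ from this non-relativistic estimate.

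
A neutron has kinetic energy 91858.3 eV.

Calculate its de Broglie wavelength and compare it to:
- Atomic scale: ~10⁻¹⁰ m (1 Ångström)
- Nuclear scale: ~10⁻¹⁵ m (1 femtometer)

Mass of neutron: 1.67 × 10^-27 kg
λ = 9.45 × 10^-14 m, which is between nuclear and atomic scales.

Using λ = h/√(2mKE):

KE = 91858.3 eV = 1.472 × 10^-14 J

λ = h/√(2mKE)
λ = (6.626 × 10^-34 J·s) / √(2 × 1.67 × 10^-27 kg × 1.472 × 10^-14 J)
λ = 9.45 × 10^-14 m

Comparison:
- Atomic scale (10⁻¹⁰ m): λ is 0.00095× this size
- Nuclear scale (10⁻¹⁵ m): λ is 95× this size

The wavelength is between nuclear and atomic scales.

This wavelength is appropriate for probing atomic structure but too large for nuclear physics experiments.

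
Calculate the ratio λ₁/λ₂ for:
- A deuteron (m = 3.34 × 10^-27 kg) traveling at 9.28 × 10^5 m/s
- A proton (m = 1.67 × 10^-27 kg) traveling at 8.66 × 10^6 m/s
λ₁/λ₂ = 4.67

Using λ = h/(mv):

λ₁ = h/(m₁v₁) = 2.14 × 10^-13 m
λ₂ = h/(m₂v₂) = 4.58 × 10^-14 m

Ratio λ₁/λ₂ = (m₂v₂)/(m₁v₁)
         = (1.67 × 10^-27 kg × 8.66 × 10^6 m/s) / (3.34 × 10^-27 kg × 9.28 × 10^5 m/s)
         = 4.67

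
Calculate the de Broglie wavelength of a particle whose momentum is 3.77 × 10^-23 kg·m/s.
1.76 × 10^-11 m

Using the de Broglie relation λ = h/p:

λ = h/p
λ = (6.626 × 10^-34 J·s) / (3.77 × 10^-23 kg·m/s)
λ = 1.76 × 10^-11 m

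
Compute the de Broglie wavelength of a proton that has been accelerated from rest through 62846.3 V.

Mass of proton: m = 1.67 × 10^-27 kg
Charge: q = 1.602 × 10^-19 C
1.14 × 10^-13 m

When a particle is accelerated through voltage V, it gains kinetic energy KE = qV.

The de Broglie wavelength is then λ = h/√(2mqV):

λ = h/√(2mqV)
λ = (6.626 × 10^-34 J·s) / √(2 × 1.67 × 10^-27 kg × 1.602 × 10^-19 C × 62846.3 V)
λ = 1.14 × 10^-13 m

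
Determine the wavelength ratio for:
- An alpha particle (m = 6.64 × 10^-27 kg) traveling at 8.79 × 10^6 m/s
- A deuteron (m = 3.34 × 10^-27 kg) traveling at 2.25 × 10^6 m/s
λ₁/λ₂ = 0.129

Using λ = h/(mv):

λ₁ = h/(m₁v₁) = 1.14 × 10^-14 m
λ₂ = h/(m₂v₂) = 8.82 × 10^-14 m

Ratio λ₁/λ₂ = (m₂v₂)/(m₁v₁)
         = (3.34 × 10^-27 kg × 2.25 × 10^6 m/s) / (6.64 × 10^-27 kg × 8.79 × 10^6 m/s)
         = 0.129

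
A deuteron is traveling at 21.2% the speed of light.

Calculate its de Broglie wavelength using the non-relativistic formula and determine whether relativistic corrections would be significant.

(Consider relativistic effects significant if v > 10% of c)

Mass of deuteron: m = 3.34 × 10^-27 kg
Yes, relativistic corrections are needed.

Using the non-relativistic de Broglie formula λ = h/(mv):

v = 21.2% × c = 6.356 × 10^7 m/s

λ = h/(mv)
λ = (6.626 × 10^-34 J·s) / (3.34 × 10^-27 kg × 6.356 × 10^7 m/s)
λ = 3.12 × 10^-15 m

Since v = 21.2% of c > 10% of c, relativistic corrections ARE significant and the actual wavelength would differ from this non-relativistic estimate.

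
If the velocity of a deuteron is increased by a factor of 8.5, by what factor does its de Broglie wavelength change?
The wavelength decreases by a factor of 8.5.

From λ = h/(mv), the wavelength is inversely proportional to velocity:

λ ∝ 1/v

If v → 8.5v, then λ → λ/8.5

When velocity is increased by a factor of 8.5, the wavelength decreases by a factor of 8.5.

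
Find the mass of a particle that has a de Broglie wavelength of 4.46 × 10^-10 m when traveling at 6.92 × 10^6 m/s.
2.15 × 10^-31 kg

From the de Broglie relation λ = h/(mv), we solve for m:

m = h/(λv)
m = (6.626 × 10^-34 J·s) / (4.46 × 10^-10 m × 6.92 × 10^6 m/s)
m = 2.15 × 10^-31 kg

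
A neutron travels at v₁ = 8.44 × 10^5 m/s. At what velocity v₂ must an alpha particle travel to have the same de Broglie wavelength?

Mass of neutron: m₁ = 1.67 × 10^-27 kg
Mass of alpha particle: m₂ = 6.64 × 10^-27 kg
v₂ = 2.12 × 10^5 m/s

For equal de Broglie wavelengths: λ₁ = λ₂

h/(m₁v₁) = h/(m₂v₂)
m₁v₁ = m₂v₂
v₂ = v₁ · (m₁/m₂)

v₂ = 8.44 × 10^5 m/s × (1.67 × 10^-27 kg / 6.64 × 10^-27 kg)
v₂ = 2.12 × 10^5 m/s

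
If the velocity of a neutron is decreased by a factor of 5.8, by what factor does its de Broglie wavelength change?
The wavelength increases by a factor of 5.8.

From λ = h/(mv), the wavelength is inversely proportional to velocity:

λ ∝ 1/v

If v → v/5.8, then λ → 5.8λ

When velocity is decreased by a factor of 5.8, the wavelength increases by a factor of 5.8.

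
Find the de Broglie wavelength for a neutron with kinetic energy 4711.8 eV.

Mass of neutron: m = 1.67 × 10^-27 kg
4.17 × 10^-13 m

Using λ = h/√(2mKE):

First convert KE to Joules: KE = 4711.8 eV = 7.549 × 10^-16 J

λ = h/√(2mKE)
λ = (6.626 × 10^-34 J·s) / √(2 × 1.67 × 10^-27 kg × 7.549 × 10^-16 J)
λ = 4.17 × 10^-13 m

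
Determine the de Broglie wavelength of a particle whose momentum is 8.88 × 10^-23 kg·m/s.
7.46 × 10^-12 m

Using the de Broglie relation λ = h/p:

λ = h/p
λ = (6.626 × 10^-34 J·s) / (8.88 × 10^-23 kg·m/s)
λ = 7.46 × 10^-12 m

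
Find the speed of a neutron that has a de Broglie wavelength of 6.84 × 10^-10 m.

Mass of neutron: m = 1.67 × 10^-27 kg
5.80 × 10^2 m/s

From the de Broglie relation λ = h/(mv), we solve for v:

v = h/(mλ)
v = (6.626 × 10^-34 J·s) / (1.67 × 10^-27 kg × 6.84 × 10^-10 m)
v = 5.80 × 10^2 m/s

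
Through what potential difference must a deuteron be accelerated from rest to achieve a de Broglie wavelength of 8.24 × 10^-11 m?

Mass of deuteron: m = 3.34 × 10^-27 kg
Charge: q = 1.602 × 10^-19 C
6.04 × 10^-2 V

From λ = h/√(2mqV), we solve for V:

λ² = h²/(2mqV)
V = h²/(2mqλ²)
V = (6.626 × 10^-34 J·s)² / (2 × 3.34 × 10^-27 kg × 1.602 × 10^-19 C × (8.24 × 10^-11 m)²)
V = 6.04 × 10^-2 V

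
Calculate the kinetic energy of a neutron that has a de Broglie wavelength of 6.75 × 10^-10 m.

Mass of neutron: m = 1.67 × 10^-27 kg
2.89 × 10^-22 J (or 1.80 × 10^-3 eV)

From λ = h/√(2mKE), we solve for KE:

λ² = h²/(2mKE)
KE = h²/(2mλ²)
KE = (6.626 × 10^-34 J·s)² / (2 × 1.67 × 10^-27 kg × (6.75 × 10^-10 m)²)
KE = 2.89 × 10^-22 J
KE = 1.80 × 10^-3 eV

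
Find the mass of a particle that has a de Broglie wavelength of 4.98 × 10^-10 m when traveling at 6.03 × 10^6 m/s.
2.21 × 10^-31 kg

From the de Broglie relation λ = h/(mv), we solve for m:

m = h/(λv)
m = (6.626 × 10^-34 J·s) / (4.98 × 10^-10 m × 6.03 × 10^6 m/s)
m = 2.21 × 10^-31 kg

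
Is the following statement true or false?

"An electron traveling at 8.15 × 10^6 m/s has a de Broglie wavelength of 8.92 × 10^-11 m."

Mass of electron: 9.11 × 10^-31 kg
True

The claim is correct.

Using λ = h/(mv):
λ = (6.626 × 10^-34 J·s) / (9.11 × 10^-31 kg × 8.15 × 10^6 m/s)
λ = 8.92 × 10^-11 m

This matches the claimed value.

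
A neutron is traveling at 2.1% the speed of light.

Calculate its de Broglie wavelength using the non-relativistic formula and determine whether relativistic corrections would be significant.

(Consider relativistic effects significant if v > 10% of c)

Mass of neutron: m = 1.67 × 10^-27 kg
No, relativistic corrections are not needed.

Using the non-relativistic de Broglie formula λ = h/(mv):

v = 2.1% × c = 6.296 × 10^6 m/s

λ = h/(mv)
λ = (6.626 × 10^-34 J·s) / (1.67 × 10^-27 kg × 6.296 × 10^6 m/s)
λ = 6.30 × 10^-14 m

Since v = 2.1% of c < 10% of c, relativistic corrections are NOT significant and this non-relativistic result is a good approximation.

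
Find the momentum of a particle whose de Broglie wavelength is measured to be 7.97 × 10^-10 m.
8.31 × 10^-25 kg·m/s

From the de Broglie relation λ = h/p, we solve for p:

p = h/λ
p = (6.626 × 10^-34 J·s) / (7.97 × 10^-10 m)
p = 8.31 × 10^-25 kg·m/s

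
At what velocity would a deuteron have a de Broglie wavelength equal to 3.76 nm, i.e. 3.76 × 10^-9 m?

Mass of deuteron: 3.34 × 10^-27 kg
5.28 × 10^1 m/s

From λ = h/(mv), solve for v:

v = h/(mλ)
v = (6.626 × 10^-34 J·s) / (3.34 × 10^-27 kg × 3.76 × 10^-9 m)
v = 5.28 × 10^1 m/s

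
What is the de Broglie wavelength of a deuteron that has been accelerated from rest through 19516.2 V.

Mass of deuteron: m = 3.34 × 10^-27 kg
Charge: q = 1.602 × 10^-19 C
1.45 × 10^-13 m

When a particle is accelerated through voltage V, it gains kinetic energy KE = qV.

The de Broglie wavelength is then λ = h/√(2mqV):

λ = h/√(2mqV)
λ = (6.626 × 10^-34 J·s) / √(2 × 3.34 × 10^-27 kg × 1.602 × 10^-19 C × 19516.2 V)
λ = 1.45 × 10^-13 m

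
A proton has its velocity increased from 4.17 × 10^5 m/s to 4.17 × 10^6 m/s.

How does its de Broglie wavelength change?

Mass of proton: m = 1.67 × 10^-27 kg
The wavelength decreases by a factor of 10.

Using λ = h/(mv):

Initial wavelength: λ₁ = h/(mv₁) = 9.51 × 10^-13 m
Final wavelength: λ₂ = h/(mv₂) = 9.51 × 10^-14 m

Since λ ∝ 1/v, when velocity increases by a factor of 10, the wavelength decreases by a factor of 10.

λ₂/λ₁ = v₁/v₂ = 1/10

The wavelength decreases by a factor of 10.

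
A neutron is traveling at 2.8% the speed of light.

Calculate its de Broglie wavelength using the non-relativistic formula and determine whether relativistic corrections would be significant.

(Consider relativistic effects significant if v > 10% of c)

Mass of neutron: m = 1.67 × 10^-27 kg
No, relativistic corrections are not needed.

Using the non-relativistic de Broglie formula λ = h/(mv):

v = 2.8% × c = 8.394 × 10^6 m/s

λ = h/(mv)
λ = (6.626 × 10^-34 J·s) / (1.67 × 10^-27 kg × 8.394 × 10^6 m/s)
λ = 4.73 × 10^-14 m

Since v = 2.8% of c < 10% of c, relativistic corrections are NOT significant and this non-relativistic result is a good approximation.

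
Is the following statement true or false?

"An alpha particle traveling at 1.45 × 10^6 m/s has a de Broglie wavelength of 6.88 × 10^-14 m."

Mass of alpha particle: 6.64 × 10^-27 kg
True

The claim is correct.

Using λ = h/(mv):
λ = (6.626 × 10^-34 J·s) / (6.64 × 10^-27 kg × 1.45 × 10^6 m/s)
λ = 6.88 × 10^-14 m

This matches the claimed value.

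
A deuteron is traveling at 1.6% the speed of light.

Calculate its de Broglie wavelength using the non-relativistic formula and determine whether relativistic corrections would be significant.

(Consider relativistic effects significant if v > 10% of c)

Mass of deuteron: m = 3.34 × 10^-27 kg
No, relativistic corrections are not needed.

Using the non-relativistic de Broglie formula λ = h/(mv):

v = 1.6% × c = 4.797 × 10^6 m/s

λ = h/(mv)
λ = (6.626 × 10^-34 J·s) / (3.34 × 10^-27 kg × 4.797 × 10^6 m/s)
λ = 4.14 × 10^-14 m

Since v = 1.6% of c < 10% of c, relativistic corrections are NOT significant and this non-relativistic result is a good approximation.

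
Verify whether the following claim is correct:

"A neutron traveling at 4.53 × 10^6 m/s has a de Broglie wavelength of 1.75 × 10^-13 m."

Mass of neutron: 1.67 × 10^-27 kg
False

The claim is incorrect.

Using λ = h/(mv):
λ = (6.626 × 10^-34 J·s) / (1.67 × 10^-27 kg × 4.53 × 10^6 m/s)
λ = 8.76 × 10^-14 m

The actual wavelength differs from the claimed 1.75 × 10^-13 m.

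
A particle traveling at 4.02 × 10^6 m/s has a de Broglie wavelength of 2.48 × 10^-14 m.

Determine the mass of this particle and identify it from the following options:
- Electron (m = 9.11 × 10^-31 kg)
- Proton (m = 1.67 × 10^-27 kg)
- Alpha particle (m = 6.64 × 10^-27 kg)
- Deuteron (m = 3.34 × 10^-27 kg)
The particle is an alpha particle.

From λ = h/(mv), solve for mass:

m = h/(λv)
m = (6.626 × 10^-34 J·s) / (2.48 × 10^-14 m × 4.02 × 10^6 m/s)
m = 6.65 × 10^-27 kg

Comparing with the listed masses, this is closest to an alpha particle.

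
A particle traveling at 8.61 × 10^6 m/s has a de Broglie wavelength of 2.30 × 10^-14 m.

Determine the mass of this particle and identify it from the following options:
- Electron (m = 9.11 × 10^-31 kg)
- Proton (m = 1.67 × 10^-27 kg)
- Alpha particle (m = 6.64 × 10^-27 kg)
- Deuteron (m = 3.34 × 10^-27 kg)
The particle is a deuteron.

From λ = h/(mv), solve for mass:

m = h/(λv)
m = (6.626 × 10^-34 J·s) / (2.30 × 10^-14 m × 8.61 × 10^6 m/s)
m = 3.35 × 10^-27 kg

Comparing with the listed masses, this is closest to a deuteron.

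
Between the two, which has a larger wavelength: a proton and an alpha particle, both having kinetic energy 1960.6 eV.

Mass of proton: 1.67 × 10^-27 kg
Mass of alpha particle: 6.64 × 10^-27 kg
The proton has the longer wavelength.

Using λ = h/√(2mKE):

For proton: λ₁ = h/√(2m₁KE) = 6.47 × 10^-13 m
For alpha particle: λ₂ = h/√(2m₂KE) = 3.24 × 10^-13 m

Since λ ∝ 1/√m at constant kinetic energy, the lighter particle has the longer wavelength.

The proton has the longer de Broglie wavelength.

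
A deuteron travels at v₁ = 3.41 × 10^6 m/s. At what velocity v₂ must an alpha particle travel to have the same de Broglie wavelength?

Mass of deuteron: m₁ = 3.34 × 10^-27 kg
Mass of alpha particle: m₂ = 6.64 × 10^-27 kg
v₂ = 1.72 × 10^6 m/s

For equal de Broglie wavelengths: λ₁ = λ₂

h/(m₁v₁) = h/(m₂v₂)
m₁v₁ = m₂v₂
v₂ = v₁ · (m₁/m₂)

v₂ = 3.41 × 10^6 m/s × (3.34 × 10^-27 kg / 6.64 × 10^-27 kg)
v₂ = 1.72 × 10^6 m/s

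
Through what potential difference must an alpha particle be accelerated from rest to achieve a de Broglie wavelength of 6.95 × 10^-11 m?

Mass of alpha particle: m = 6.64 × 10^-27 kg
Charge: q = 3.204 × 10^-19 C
2.14 × 10^-2 V

From λ = h/√(2mqV), we solve for V:

λ² = h²/(2mqV)
V = h²/(2mqλ²)
V = (6.626 × 10^-34 J·s)² / (2 × 6.64 × 10^-27 kg × 3.204 × 10^-19 C × (6.95 × 10^-11 m)²)
V = 2.14 × 10^-2 V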